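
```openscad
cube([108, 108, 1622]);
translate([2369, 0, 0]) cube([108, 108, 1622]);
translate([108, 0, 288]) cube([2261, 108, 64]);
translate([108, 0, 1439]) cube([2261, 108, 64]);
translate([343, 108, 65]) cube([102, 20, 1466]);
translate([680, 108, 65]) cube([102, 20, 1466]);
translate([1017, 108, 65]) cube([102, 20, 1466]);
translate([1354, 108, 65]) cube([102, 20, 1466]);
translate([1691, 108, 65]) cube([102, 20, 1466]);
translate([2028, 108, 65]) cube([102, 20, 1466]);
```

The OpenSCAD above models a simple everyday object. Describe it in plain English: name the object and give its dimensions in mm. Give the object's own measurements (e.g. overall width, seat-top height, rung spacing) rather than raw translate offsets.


A fence section. Two 108×108 mm posts, 1622 mm tall, stand on the floor with a clear span of 2261 mm between their inner faces. Two horizontal rails of 108×64 mm section span the gap between the posts with their undersides at z = 288 mm and z = 1439 mm, flush with the posts' −y face. 6 pickets, each 102 mm wide, 20 mm thick and 1466 mm tall, are fixed to the +y face of the rails with their bottoms at z = 65 mm, spaced across the span with a 235 mm gap after the −x post and between neighbouring pickets, with 239 mm left before the +x post.


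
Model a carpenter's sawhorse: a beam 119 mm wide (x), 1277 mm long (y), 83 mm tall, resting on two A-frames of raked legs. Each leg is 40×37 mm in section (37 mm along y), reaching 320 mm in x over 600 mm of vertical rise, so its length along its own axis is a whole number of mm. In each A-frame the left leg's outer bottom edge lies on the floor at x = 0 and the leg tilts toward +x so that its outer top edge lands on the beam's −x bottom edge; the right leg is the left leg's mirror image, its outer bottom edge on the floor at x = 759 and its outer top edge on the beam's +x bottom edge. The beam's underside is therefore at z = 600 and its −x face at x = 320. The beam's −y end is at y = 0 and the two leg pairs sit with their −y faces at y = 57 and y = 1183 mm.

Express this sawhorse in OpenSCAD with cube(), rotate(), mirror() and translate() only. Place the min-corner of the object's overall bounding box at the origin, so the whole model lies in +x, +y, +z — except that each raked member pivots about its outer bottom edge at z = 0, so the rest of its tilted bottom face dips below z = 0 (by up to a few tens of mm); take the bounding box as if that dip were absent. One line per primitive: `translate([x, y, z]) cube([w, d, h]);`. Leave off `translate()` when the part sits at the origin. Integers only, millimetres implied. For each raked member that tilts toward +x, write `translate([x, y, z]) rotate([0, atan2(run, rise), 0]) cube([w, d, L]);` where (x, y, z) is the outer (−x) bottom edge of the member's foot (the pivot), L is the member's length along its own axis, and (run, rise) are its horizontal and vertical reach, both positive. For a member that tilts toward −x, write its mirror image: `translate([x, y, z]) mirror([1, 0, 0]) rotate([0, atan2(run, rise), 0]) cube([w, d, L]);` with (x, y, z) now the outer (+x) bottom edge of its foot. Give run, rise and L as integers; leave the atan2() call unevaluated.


translate([320, 0, 600]) cube([119, 1277, 83]);
translate([0, 57, 0]) rotate([0, atan2(320, 600), 0]) cube([40, 37, 680]);
translate([759, 57, 0]) mirror([1, 0, 0]) rotate([0, atan2(320, 600), 0]) cube([40, 37, 680]);
translate([0, 1183, 0]) rotate([0, atan2(320, 600), 0]) cube([40, 37, 680]);
translate([759, 1183, 0]) mirror([1, 0, 0]) rotate([0, atan2(320, 600), 0]) cube([40, 37, 680]);


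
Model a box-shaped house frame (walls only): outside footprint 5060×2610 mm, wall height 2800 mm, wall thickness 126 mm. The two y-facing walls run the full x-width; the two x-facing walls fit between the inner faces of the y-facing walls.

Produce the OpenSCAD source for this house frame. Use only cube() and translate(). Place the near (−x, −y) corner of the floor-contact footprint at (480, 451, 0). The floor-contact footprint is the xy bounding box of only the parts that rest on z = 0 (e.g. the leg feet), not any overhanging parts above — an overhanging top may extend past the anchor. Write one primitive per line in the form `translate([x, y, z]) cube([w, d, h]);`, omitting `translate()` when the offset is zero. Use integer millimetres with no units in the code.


translate([480, 451, 0]) cube([5060, 126, 2800]);
translate([480, 2935, 0]) cube([5060, 126, 2800]);
translate([480, 577, 0]) cube([126, 2358, 2800]);
translate([5414, 577, 0]) cube([126, 2358, 2800]);


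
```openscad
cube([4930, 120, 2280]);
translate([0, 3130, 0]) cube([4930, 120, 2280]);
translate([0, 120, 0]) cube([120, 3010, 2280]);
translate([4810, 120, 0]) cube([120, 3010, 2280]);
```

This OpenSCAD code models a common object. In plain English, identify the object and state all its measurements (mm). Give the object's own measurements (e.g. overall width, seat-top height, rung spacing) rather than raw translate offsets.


The wall frame of a small rectangular building: four walls, each 2280 mm tall and 120 mm thick, enclosing a footprint 4930 mm (x) by 3250 mm (y) outside-to-outside, with no floor or roof. The front and back walls (the −y and +y sides) span the full width; the two side walls fit between them.


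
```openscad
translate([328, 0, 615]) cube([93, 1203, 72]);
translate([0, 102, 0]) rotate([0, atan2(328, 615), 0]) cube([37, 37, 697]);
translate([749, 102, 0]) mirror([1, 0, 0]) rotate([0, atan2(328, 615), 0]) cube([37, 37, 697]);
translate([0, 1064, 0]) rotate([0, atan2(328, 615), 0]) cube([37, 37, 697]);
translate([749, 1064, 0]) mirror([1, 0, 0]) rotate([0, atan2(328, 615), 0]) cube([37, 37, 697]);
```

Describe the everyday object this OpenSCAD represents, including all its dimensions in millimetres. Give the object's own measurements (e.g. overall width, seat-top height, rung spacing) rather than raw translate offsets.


A sawhorse. A 93×1203×72 mm beam (x, y, z) sits on two A-frame leg pairs. Each pair is two raked legs of 37×37 mm section (37 mm along y) splaying symmetrically in x. Each leg rises 615 mm vertically over 328 mm of horizontal reach and is 697 mm long along its own axis. Every leg's outer bottom edge rests on the floor and its outer top edge meets a bottom edge of the beam — the left legs (tilting toward +x) meet the beam's −x bottom edge, the right legs (their mirror images, tilting toward −x) meet its +x bottom edge — so the leg tops tuck under the beam, the beam's underside is 615 mm above the floor, and the feet are 749 mm apart outside-to-outside with the beam centred between them. The two leg pairs are set in 102 mm from either end of the beam.


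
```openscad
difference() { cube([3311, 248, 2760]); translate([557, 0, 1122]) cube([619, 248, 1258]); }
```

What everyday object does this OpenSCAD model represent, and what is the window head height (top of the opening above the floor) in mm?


A wall with a window opening. The window head height is 2380 mm.

A wall with a rectangular opening subtracted — a window. Sill at z = 1122, opening 1258 mm tall, so the head is at 1122 + 1258 = 2380 mm.


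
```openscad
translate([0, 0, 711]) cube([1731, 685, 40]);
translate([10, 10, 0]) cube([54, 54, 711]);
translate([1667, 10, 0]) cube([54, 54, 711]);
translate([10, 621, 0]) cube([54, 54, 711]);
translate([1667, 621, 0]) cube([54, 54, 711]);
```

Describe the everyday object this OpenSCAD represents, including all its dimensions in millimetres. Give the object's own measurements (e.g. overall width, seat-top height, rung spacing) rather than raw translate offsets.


A table: top 1731 mm (x) × 685 mm (y), 40 mm thick, upper face at z = 751 mm, on four 54×54 mm square legs, each inset 10 mm from the nearest pair of top edges from z = 0 to the bottom of the top.


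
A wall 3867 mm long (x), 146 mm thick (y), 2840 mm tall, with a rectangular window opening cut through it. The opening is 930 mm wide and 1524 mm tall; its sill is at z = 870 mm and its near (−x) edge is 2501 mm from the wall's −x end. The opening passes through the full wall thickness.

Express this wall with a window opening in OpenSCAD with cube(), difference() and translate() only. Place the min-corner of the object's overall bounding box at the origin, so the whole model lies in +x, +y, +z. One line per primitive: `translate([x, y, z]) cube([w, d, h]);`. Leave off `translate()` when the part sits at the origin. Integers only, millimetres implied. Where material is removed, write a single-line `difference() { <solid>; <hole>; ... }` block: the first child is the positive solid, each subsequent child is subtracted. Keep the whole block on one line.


difference() { cube([3867, 146, 2840]); translate([2501, 0, 870]) cube([930, 146, 1524]); }


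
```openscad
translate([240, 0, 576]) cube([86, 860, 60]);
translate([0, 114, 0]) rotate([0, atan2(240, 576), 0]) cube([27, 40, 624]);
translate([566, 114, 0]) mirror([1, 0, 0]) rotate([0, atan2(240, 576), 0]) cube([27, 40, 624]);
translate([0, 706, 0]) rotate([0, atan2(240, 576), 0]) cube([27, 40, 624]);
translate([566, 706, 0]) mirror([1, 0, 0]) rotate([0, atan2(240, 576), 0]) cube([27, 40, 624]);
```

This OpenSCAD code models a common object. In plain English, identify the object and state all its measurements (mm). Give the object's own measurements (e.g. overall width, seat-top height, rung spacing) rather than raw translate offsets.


A sawhorse. A 86×860×60 mm beam (x, y, z) sits on two A-frame leg pairs. Each pair is two raked legs of 27×40 mm section (40 mm along y) splaying symmetrically in x. Each leg rises 576 mm vertically over 240 mm of horizontal reach and is 624 mm long along its own axis. Every leg's outer bottom edge rests on the floor and its outer top edge meets a bottom edge of the beam — the left legs (tilting toward +x) meet the beam's −x bottom edge, the right legs (their mirror images, tilting toward −x) meet its +x bottom edge — so the leg tops tuck under the beam, the beam's underside is 576 mm above the floor, and the feet are 566 mm apart outside-to-outside with the beam centred between them. The two leg pairs are set in 114 mm from either end of the beam.


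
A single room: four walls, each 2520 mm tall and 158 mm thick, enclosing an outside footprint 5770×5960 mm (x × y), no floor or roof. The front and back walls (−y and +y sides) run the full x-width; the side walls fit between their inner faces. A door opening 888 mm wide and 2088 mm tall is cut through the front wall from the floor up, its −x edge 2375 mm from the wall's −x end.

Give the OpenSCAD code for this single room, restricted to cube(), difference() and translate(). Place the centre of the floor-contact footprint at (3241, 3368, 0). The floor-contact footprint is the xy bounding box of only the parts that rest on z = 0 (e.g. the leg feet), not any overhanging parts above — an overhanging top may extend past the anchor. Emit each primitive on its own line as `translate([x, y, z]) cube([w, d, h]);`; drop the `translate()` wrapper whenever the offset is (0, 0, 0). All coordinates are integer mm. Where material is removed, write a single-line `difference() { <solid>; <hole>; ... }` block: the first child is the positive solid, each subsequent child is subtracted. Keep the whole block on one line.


difference() { translate([356, 388, 0]) cube([5770, 158, 2520]); translate([2731, 388, 0]) cube([888, 158, 2088]); }
translate([356, 6190, 0]) cube([5770, 158, 2520]);
translate([356, 546, 0]) cube([158, 5644, 2520]);
translate([5968, 546, 0]) cube([158, 5644, 2520]);


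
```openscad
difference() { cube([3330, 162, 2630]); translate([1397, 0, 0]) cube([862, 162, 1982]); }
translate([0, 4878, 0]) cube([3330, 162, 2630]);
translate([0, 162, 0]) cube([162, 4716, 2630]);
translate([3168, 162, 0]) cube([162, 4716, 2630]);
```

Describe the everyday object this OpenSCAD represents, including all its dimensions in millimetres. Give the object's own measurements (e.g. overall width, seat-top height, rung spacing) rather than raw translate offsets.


A single room: four walls, each 2630 mm tall and 162 mm thick, enclosing an outside footprint 3330×5040 mm (x × y), no floor or roof. The front and back walls (−y and +y sides) run the full x-width; the side walls fit between their inner faces. A door opening 862 mm wide and 1982 mm tall is cut through the front wall from the floor up, its −x edge 1397 mm from the wall's −x end.


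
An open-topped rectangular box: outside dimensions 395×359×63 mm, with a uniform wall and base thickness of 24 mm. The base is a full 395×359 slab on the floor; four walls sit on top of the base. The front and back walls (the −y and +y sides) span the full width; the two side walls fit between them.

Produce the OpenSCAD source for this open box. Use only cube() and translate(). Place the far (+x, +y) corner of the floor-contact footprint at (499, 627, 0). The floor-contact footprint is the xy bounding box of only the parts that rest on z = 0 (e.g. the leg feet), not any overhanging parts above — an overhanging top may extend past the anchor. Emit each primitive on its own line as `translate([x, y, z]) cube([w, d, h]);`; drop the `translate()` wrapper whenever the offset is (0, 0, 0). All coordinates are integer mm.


translate([104, 268, 0]) cube([395, 359, 24]);
translate([104, 268, 24]) cube([395, 24, 39]);
translate([104, 603, 24]) cube([395, 24, 39]);
translate([104, 292, 24]) cube([24, 311, 39]);
translate([475, 292, 24]) cube([24, 311, 39]);


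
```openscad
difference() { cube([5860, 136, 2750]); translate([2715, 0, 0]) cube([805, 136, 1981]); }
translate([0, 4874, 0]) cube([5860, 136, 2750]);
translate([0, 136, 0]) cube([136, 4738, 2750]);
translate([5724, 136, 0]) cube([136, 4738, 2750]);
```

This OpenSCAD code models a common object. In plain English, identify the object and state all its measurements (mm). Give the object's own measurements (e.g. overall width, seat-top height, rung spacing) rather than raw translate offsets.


A single room: four walls, each 2750 mm tall and 136 mm thick, enclosing an outside footprint 5860×5010 mm (x × y), no floor or roof. The front and back walls (−y and +y sides) run the full x-width; the side walls fit between their inner faces. A door opening 805 mm wide and 1981 mm tall is cut through the front wall from the floor up, its −x edge 2715 mm from the wall's −x end.


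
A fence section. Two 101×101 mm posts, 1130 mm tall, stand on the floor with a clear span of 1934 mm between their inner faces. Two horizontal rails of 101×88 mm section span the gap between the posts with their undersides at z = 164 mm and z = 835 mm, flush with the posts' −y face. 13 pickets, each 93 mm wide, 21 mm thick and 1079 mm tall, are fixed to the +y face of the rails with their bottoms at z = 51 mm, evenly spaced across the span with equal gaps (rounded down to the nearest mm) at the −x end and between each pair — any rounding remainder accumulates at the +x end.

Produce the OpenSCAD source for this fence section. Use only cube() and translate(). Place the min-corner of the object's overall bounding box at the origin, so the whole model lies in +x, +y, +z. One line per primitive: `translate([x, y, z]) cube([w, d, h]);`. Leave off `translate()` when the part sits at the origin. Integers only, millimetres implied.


cube([101, 101, 1130]);
translate([2035, 0, 0]) cube([101, 101, 1130]);
translate([101, 0, 164]) cube([1934, 101, 88]);
translate([101, 0, 835]) cube([1934, 101, 88]);
translate([152, 101, 51]) cube([93, 21, 1079]);
translate([296, 101, 51]) cube([93, 21, 1079]);
translate([440, 101, 51]) cube([93, 21, 1079]);
translate([584, 101, 51]) cube([93, 21, 1079]);
translate([728, 101, 51]) cube([93, 21, 1079]);
translate([872, 101, 51]) cube([93, 21, 1079]);
translate([1016, 101, 51]) cube([93, 21, 1079]);
translate([1160, 101, 51]) cube([93, 21, 1079]);
translate([1304, 101, 51]) cube([93, 21, 1079]);
translate([1448, 101, 51]) cube([93, 21, 1079]);
translate([1592, 101, 51]) cube([93, 21, 1079]);
translate([1736, 101, 51]) cube([93, 21, 1079]);
translate([1880, 101, 51]) cube([93, 21, 1079]);


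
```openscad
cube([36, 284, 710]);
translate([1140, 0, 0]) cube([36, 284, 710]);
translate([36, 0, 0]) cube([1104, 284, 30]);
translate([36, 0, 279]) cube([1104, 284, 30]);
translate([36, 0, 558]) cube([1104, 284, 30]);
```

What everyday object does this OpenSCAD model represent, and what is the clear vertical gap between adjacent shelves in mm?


A bookshelf. The clear shelf gap is 249 mm.

Two tall side panels with 3 horizontal boards between them — a bookshelf. The first two shelf undersides are at z = 0 and z = 279; with shelf thickness 30, the clear gap is 279 − 0 − 30 = 249 mm.


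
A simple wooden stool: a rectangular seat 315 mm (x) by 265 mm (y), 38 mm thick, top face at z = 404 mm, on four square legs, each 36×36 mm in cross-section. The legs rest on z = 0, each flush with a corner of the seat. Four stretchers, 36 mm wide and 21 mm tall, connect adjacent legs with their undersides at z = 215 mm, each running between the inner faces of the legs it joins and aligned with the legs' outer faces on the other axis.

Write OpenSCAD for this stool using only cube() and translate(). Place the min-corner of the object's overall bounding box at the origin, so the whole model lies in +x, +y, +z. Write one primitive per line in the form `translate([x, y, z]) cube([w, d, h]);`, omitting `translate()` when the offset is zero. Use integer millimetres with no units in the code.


translate([0, 0, 366]) cube([315, 265, 38]);
cube([36, 36, 366]);
translate([279, 0, 0]) cube([36, 36, 366]);
translate([0, 229, 0]) cube([36, 36, 366]);
translate([279, 229, 0]) cube([36, 36, 366]);
translate([36, 0, 215]) cube([243, 36, 21]);
translate([36, 229, 215]) cube([243, 36, 21]);
translate([0, 36, 215]) cube([36, 193, 21]);
translate([279, 36, 215]) cube([36, 193, 21]);


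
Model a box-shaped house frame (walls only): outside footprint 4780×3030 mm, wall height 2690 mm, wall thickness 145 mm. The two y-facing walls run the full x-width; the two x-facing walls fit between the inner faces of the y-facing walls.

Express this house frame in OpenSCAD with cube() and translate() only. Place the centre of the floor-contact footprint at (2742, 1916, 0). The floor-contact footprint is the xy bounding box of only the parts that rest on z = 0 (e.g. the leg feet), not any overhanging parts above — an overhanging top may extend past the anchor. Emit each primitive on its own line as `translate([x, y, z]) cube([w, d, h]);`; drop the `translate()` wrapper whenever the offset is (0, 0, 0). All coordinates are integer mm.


translate([352, 401, 0]) cube([4780, 145, 2690]);
translate([352, 3286, 0]) cube([4780, 145, 2690]);
translate([352, 546, 0]) cube([145, 2740, 2690]);
translate([4987, 546, 0]) cube([145, 2740, 2690]);


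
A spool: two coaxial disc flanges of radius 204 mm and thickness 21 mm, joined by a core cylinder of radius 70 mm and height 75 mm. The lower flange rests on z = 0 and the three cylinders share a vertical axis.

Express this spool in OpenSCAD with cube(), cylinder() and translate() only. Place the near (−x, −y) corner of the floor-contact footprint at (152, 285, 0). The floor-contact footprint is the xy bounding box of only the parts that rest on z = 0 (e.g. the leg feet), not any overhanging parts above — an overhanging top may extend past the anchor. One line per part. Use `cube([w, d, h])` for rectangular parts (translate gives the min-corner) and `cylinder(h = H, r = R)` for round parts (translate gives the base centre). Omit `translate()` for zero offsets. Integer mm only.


translate([356, 489, 0]) cylinder(h = 21, r = 204);
translate([356, 489, 21]) cylinder(h = 75, r = 70);
translate([356, 489, 96]) cylinder(h = 21, r = 204);


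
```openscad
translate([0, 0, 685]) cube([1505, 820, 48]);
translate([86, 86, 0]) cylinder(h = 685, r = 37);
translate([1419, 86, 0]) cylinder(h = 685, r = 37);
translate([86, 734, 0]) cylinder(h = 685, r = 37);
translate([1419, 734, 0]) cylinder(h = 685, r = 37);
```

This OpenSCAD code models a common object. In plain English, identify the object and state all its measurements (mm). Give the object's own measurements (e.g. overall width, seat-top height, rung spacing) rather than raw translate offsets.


A table: top 1505 mm (x) × 820 mm (y), 48 mm thick, upper face at z = 733 mm, on four round legs of 74 mm diameter, each leg's bounding box inset 49 mm from the nearest pair of top edges from z = 0 to the bottom of the top.


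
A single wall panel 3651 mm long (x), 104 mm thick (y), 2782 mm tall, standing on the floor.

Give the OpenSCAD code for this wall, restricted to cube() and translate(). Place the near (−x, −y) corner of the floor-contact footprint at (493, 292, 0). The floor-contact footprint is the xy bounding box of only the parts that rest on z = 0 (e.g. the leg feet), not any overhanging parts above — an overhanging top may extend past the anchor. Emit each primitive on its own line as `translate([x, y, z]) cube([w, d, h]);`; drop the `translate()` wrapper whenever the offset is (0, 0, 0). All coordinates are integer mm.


translate([493, 292, 0]) cube([3651, 104, 2782]);


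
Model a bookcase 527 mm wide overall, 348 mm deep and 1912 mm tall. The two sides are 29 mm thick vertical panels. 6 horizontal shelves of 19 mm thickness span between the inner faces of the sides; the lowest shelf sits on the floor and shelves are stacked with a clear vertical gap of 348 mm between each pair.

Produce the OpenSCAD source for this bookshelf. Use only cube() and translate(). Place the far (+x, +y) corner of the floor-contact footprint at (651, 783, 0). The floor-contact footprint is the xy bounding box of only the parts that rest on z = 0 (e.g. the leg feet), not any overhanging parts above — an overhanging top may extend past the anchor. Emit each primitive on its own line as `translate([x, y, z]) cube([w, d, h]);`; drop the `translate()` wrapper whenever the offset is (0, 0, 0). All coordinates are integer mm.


translate([124, 435, 0]) cube([29, 348, 1912]);
translate([622, 435, 0]) cube([29, 348, 1912]);
translate([153, 435, 0]) cube([469, 348, 19]);
translate([153, 435, 367]) cube([469, 348, 19]);
translate([153, 435, 734]) cube([469, 348, 19]);
translate([153, 435, 1101]) cube([469, 348, 19]);
translate([153, 435, 1468]) cube([469, 348, 19]);
translate([153, 435, 1835]) cube([469, 348, 19]);


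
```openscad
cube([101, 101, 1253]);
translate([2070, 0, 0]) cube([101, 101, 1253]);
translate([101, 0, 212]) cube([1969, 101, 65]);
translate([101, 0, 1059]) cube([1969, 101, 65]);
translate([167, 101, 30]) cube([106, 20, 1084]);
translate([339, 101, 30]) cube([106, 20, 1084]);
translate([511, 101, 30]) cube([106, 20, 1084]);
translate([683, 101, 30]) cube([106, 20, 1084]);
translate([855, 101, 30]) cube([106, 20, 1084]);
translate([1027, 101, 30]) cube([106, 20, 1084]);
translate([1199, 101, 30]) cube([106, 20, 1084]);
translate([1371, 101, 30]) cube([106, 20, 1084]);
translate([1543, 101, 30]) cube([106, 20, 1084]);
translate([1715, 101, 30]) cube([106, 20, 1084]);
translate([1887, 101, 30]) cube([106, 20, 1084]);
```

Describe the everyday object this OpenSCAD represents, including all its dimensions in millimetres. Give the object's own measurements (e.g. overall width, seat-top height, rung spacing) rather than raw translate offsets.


A fence section. Two 101×101 mm posts, 1253 mm tall, stand on the floor with a clear span of 1969 mm between their inner faces. Two horizontal rails of 101×65 mm section span the gap between the posts with their undersides at z = 212 mm and z = 1059 mm, flush with the posts' −y face. 11 pickets, each 106 mm wide, 20 mm thick and 1084 mm tall, are fixed to the +y face of the rails with their bottoms at z = 30 mm, spaced across the span with a 66 mm gap after the −x post and between neighbouring pickets, with 77 mm left before the +x post.


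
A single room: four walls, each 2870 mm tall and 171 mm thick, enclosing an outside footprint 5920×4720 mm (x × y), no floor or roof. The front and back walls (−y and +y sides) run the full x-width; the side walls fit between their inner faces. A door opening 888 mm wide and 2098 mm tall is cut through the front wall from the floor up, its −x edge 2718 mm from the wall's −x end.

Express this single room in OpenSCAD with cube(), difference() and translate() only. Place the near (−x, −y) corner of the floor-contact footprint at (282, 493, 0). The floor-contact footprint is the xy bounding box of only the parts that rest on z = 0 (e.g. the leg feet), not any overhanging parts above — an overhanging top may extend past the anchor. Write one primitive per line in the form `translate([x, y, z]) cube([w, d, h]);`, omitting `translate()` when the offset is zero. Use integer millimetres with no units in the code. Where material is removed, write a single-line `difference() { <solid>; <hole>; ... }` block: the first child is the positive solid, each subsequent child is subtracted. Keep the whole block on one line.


difference() { translate([282, 493, 0]) cube([5920, 171, 2870]); translate([3000, 493, 0]) cube([888, 171, 2098]); }
translate([282, 5042, 0]) cube([5920, 171, 2870]);
translate([282, 664, 0]) cube([171, 4378, 2870]);
translate([6031, 664, 0]) cube([171, 4378, 2870]);


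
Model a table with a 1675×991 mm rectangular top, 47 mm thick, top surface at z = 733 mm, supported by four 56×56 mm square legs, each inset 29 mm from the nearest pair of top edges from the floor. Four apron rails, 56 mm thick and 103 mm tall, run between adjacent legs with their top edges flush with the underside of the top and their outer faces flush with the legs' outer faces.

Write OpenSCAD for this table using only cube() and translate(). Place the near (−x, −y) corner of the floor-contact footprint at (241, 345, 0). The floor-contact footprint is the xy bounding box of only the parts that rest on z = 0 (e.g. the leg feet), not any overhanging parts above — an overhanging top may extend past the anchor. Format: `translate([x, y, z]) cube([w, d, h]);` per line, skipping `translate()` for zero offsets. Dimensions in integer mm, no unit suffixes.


// leg_h = 733 - 47 = 686
// apron z = 686 - 103 = 583
translate([212, 316, 686]) cube([1675, 991, 47]);
translate([241, 345, 0]) cube([56, 56, 686]);
translate([1802, 345, 0]) cube([56, 56, 686]);
translate([241, 1222, 0]) cube([56, 56, 686]);
translate([1802, 1222, 0]) cube([56, 56, 686]);
translate([297, 345, 583]) cube([1505, 56, 103]);
translate([297, 1222, 583]) cube([1505, 56, 103]);
translate([241, 401, 583]) cube([56, 821, 103]);
translate([1802, 401, 583]) cube([56, 821, 103]);


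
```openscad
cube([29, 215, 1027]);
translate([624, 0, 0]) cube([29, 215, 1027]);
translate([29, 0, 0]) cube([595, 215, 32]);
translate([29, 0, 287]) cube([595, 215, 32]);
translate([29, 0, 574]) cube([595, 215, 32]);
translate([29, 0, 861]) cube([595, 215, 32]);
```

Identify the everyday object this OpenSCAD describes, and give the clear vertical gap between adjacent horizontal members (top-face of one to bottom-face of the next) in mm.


A bookshelf. The clear shelf gap is 255 mm.

Two tall side panels with 4 horizontal boards between them — a bookshelf. The first two shelf undersides are at z = 0 and z = 287; with shelf thickness 32, the clear gap is 287 − 0 − 32 = 255 mm.


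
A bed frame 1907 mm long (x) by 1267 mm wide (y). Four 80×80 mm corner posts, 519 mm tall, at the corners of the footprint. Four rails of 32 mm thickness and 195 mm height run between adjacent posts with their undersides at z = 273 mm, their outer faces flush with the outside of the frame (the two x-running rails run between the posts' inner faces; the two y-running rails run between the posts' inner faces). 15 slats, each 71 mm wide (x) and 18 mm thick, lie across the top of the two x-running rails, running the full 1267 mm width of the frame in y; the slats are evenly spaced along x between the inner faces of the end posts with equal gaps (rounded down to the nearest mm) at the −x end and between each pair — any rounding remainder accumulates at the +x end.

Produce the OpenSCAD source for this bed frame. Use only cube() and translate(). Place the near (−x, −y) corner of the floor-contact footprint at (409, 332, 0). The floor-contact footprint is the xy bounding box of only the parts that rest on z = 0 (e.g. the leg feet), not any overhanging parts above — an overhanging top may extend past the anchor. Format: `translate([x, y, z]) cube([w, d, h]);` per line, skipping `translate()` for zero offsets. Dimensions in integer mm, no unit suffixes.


// slat z = rail_z + rail_h = 273 + 195 = 468
// slat gap = ⌊(1747 − 15·71) / 16⌋ = 42
translate([409, 332, 0]) cube([80, 80, 519]);
translate([409, 1519, 0]) cube([80, 80, 519]);
translate([2236, 332, 0]) cube([80, 80, 519]);
translate([2236, 1519, 0]) cube([80, 80, 519]);
translate([489, 332, 273]) cube([1747, 32, 195]);
translate([489, 1567, 273]) cube([1747, 32, 195]);
translate([409, 412, 273]) cube([32, 1107, 195]);
translate([2284, 412, 273]) cube([32, 1107, 195]);
translate([531, 332, 468]) cube([71, 1267, 18]);
translate([644, 332, 468]) cube([71, 1267, 18]);
translate([757, 332, 468]) cube([71, 1267, 18]);
translate([870, 332, 468]) cube([71, 1267, 18]);
translate([983, 332, 468]) cube([71, 1267, 18]);
translate([1096, 332, 468]) cube([71, 1267, 18]);
translate([1209, 332, 468]) cube([71, 1267, 18]);
translate([1322, 332, 468]) cube([71, 1267, 18]);
translate([1435, 332, 468]) cube([71, 1267, 18]);
translate([1548, 332, 468]) cube([71, 1267, 18]);
translate([1661, 332, 468]) cube([71, 1267, 18]);
translate([1774, 332, 468]) cube([71, 1267, 18]);
translate([1887, 332, 468]) cube([71, 1267, 18]);
translate([2000, 332, 468]) cube([71, 1267, 18]);
translate([2113, 332, 468]) cube([71, 1267, 18]);


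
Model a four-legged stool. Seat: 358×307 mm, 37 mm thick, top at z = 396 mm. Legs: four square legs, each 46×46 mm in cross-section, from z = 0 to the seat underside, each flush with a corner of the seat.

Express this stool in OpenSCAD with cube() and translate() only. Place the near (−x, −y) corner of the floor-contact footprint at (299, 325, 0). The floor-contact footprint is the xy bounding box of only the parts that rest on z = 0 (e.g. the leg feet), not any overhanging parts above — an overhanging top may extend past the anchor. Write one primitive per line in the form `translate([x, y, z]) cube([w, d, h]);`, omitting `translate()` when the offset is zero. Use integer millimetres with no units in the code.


translate([299, 325, 359]) cube([358, 307, 37]);
translate([299, 325, 0]) cube([46, 46, 359]);
translate([611, 325, 0]) cube([46, 46, 359]);
translate([299, 586, 0]) cube([46, 46, 359]);
translate([611, 586, 0]) cube([46, 46, 359]);


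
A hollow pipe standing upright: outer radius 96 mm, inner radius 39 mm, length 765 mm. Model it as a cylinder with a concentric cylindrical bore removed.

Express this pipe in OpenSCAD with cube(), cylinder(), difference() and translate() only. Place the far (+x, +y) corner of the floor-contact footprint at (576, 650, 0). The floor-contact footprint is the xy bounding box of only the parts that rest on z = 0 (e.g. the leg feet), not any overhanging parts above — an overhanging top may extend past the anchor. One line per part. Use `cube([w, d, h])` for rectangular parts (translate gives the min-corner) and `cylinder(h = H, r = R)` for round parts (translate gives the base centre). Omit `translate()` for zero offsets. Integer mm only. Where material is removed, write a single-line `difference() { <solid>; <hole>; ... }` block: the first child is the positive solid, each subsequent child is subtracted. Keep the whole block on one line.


difference() { translate([480, 554, 0]) cylinder(h = 765, r = 96); translate([480, 554, 0]) cylinder(h = 765, r = 39); }


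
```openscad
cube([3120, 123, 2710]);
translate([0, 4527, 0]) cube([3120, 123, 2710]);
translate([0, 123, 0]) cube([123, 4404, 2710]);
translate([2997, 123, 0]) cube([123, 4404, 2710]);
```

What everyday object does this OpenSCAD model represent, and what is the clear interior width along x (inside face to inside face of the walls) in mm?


A house (or room) frame. The interior width is 2874 mm.

Four 2710 mm walls enclosing a rectangle with no floor or roof — a room or house frame. Outside width is 3120 mm and wall thickness is 123 mm, so the interior width is 3120 − 2 × 123 = 2874 mm.


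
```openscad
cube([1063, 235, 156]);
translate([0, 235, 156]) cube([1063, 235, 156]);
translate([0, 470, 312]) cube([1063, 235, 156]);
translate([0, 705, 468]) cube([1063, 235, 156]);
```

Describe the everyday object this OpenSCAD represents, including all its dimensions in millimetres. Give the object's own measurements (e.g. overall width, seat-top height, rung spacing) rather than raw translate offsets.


A straight staircase of 4 solid steps. Each step is 1063 mm wide (x), 235 mm deep (y, the going) and 156 mm tall (the rise). The first step rests on the floor; each subsequent step sits one going further in +y and one rise higher in +z, directly behind and above the previous step with no overlap.


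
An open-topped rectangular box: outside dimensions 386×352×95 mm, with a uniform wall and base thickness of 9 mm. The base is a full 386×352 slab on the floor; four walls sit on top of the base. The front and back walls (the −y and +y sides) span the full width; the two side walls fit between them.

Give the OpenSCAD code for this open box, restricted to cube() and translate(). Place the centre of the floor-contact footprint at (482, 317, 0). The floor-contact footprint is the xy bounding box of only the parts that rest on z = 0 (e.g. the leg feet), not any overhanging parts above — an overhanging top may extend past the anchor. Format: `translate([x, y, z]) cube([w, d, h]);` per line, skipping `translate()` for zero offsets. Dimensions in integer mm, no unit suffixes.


translate([289, 141, 0]) cube([386, 352, 9]);
translate([289, 141, 9]) cube([386, 9, 86]);
translate([289, 484, 9]) cube([386, 9, 86]);
translate([289, 150, 9]) cube([9, 334, 86]);
translate([666, 150, 9]) cube([9, 334, 86]);


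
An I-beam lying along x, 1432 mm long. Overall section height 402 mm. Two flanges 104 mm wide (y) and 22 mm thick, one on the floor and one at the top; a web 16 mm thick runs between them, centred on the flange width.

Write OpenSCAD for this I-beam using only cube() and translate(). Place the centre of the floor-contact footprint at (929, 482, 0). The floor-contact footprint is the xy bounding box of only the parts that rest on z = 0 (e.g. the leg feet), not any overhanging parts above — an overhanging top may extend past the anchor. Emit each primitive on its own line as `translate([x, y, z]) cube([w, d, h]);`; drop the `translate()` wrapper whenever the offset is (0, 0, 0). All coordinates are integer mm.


translate([213, 430, 0]) cube([1432, 104, 22]);
translate([213, 474, 22]) cube([1432, 16, 358]);
translate([213, 430, 380]) cube([1432, 104, 22]);


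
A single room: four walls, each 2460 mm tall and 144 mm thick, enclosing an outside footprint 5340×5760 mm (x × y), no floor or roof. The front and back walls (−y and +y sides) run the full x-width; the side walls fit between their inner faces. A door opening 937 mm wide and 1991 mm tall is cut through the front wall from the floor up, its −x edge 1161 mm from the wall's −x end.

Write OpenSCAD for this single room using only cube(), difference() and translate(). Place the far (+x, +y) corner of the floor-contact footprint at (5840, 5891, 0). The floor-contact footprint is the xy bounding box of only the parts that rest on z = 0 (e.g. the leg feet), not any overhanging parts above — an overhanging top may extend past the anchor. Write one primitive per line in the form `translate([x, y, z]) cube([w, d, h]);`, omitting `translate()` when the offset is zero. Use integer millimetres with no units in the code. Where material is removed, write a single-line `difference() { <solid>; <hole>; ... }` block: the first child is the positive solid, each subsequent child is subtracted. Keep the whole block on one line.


difference() { translate([500, 131, 0]) cube([5340, 144, 2460]); translate([1661, 131, 0]) cube([937, 144, 1991]); }
translate([500, 5747, 0]) cube([5340, 144, 2460]);
translate([500, 275, 0]) cube([144, 5472, 2460]);
translate([5696, 275, 0]) cube([144, 5472, 2460]);


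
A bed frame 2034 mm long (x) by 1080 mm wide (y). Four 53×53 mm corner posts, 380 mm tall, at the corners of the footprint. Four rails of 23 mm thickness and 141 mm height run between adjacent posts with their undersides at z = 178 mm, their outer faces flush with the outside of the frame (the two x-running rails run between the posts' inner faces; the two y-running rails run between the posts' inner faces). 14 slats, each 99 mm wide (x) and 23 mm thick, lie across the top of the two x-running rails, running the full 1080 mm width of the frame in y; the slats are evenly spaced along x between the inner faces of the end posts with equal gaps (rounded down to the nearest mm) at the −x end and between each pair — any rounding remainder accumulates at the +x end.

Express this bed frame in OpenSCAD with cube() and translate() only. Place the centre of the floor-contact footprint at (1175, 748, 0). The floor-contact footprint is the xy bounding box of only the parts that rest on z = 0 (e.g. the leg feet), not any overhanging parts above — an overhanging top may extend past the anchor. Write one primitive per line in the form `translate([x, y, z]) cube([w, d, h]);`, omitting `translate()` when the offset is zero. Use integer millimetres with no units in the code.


translate([158, 208, 0]) cube([53, 53, 380]);
translate([158, 1235, 0]) cube([53, 53, 380]);
translate([2139, 208, 0]) cube([53, 53, 380]);
translate([2139, 1235, 0]) cube([53, 53, 380]);
translate([211, 208, 178]) cube([1928, 23, 141]);
translate([211, 1265, 178]) cube([1928, 23, 141]);
translate([158, 261, 178]) cube([23, 974, 141]);
translate([2169, 261, 178]) cube([23, 974, 141]);
translate([247, 208, 319]) cube([99, 1080, 23]);
translate([382, 208, 319]) cube([99, 1080, 23]);
translate([517, 208, 319]) cube([99, 1080, 23]);
translate([652, 208, 319]) cube([99, 1080, 23]);
translate([787, 208, 319]) cube([99, 1080, 23]);
translate([922, 208, 319]) cube([99, 1080, 23]);
translate([1057, 208, 319]) cube([99, 1080, 23]);
translate([1192, 208, 319]) cube([99, 1080, 23]);
translate([1327, 208, 319]) cube([99, 1080, 23]);
translate([1462, 208, 319]) cube([99, 1080, 23]);
translate([1597, 208, 319]) cube([99, 1080, 23]);
translate([1732, 208, 319]) cube([99, 1080, 23]);
translate([1867, 208, 319]) cube([99, 1080, 23]);
translate([2002, 208, 319]) cube([99, 1080, 23]);


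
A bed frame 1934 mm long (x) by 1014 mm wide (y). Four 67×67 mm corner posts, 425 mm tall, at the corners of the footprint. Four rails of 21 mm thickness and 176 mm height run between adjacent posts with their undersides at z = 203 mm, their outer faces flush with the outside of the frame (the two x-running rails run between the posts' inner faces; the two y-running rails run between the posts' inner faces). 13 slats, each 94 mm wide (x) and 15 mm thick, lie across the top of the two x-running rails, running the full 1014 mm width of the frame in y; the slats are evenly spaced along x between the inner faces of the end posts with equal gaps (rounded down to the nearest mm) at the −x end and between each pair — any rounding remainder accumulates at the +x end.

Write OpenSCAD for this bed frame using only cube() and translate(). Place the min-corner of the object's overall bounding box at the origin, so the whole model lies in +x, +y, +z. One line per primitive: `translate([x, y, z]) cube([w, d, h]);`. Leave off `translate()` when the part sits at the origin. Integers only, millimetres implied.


// slat z = rail_z + rail_h = 203 + 176 = 379
// slat gap = ⌊(1800 − 13·94) / 14⌋ = 41
cube([67, 67, 425]);
translate([0, 947, 0]) cube([67, 67, 425]);
translate([1867, 0, 0]) cube([67, 67, 425]);
translate([1867, 947, 0]) cube([67, 67, 425]);
translate([67, 0, 203]) cube([1800, 21, 176]);
translate([67, 993, 203]) cube([1800, 21, 176]);
translate([0, 67, 203]) cube([21, 880, 176]);
translate([1913, 67, 203]) cube([21, 880, 176]);
translate([108, 0, 379]) cube([94, 1014, 15]);
translate([243, 0, 379]) cube([94, 1014, 15]);
translate([378, 0, 379]) cube([94, 1014, 15]);
translate([513, 0, 379]) cube([94, 1014, 15]);
translate([648, 0, 379]) cube([94, 1014, 15]);
translate([783, 0, 379]) cube([94, 1014, 15]);
translate([918, 0, 379]) cube([94, 1014, 15]);
translate([1053, 0, 379]) cube([94, 1014, 15]);
translate([1188, 0, 379]) cube([94, 1014, 15]);
translate([1323, 0, 379]) cube([94, 1014, 15]);
translate([1458, 0, 379]) cube([94, 1014, 15]);
translate([1593, 0, 379]) cube([94, 1014, 15]);
translate([1728, 0, 379]) cube([94, 1014, 15]);
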